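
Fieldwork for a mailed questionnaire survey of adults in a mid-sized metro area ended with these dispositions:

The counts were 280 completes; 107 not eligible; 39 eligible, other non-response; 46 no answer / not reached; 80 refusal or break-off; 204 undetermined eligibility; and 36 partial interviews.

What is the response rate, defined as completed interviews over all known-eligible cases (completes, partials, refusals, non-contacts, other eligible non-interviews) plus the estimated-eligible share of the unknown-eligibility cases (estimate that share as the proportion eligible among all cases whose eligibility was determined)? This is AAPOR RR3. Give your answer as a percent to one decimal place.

43.2%

Top: 280
Known eligible: 280 + 36 + 80 + 46 + 39 = 481
e = 481 / (481 + 107) = 481 / 588 = 0.8180
Eligible share of unknowns: 0.8180 × 204 = 166.87
Denom: 481 + 166.87 = 647.87
RR3 = 280 / 647.87 = 0.4322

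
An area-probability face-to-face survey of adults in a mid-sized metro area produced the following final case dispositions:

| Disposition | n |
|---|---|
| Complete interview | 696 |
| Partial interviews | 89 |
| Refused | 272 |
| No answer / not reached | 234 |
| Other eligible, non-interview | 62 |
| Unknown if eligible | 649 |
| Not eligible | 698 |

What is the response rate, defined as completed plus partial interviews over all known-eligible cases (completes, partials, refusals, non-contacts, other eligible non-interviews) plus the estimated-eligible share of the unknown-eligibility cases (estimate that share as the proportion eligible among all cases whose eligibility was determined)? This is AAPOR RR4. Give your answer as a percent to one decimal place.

44.1%

Num: 696 + 89 = 785
Eligible (known): 696 + 89 + 272 + 234 + 62 = 1353
e = 1353 / (1353 + 698) = 1353 / 2051 = 0.6597
e × U: 0.6597 × 649 = 428.15
Denom: 1353 + 428.15 = 1781.15
RR4 = 785 / 1781.15 = 0.4407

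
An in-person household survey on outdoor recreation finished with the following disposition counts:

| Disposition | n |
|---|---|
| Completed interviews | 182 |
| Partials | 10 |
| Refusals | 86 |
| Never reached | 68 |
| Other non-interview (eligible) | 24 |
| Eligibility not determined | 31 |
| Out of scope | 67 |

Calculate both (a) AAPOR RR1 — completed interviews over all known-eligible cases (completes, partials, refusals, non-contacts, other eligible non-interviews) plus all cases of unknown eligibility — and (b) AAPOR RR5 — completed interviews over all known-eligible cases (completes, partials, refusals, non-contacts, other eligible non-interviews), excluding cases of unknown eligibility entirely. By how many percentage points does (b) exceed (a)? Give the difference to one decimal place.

Numerator = 182
Denom = 182 + 10 + 86 + 68 + 24 + 31 = 401
RR1 = 182 / 401 = 0.4539
Denom = 182 + 10 + 86 + 68 + 24 = 370
RR5 = 182 / 370 = 0.4919
Difference = 49.19 − 45.39 = 3.80 percentage points

3.8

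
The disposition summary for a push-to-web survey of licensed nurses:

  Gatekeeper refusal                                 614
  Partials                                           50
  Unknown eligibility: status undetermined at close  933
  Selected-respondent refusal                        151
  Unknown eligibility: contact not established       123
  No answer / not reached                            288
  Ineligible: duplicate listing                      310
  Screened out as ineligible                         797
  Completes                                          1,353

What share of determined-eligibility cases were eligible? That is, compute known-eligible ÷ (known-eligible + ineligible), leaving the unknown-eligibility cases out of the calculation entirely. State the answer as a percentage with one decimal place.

Refusal or break-off = 614 + 151 = 765
Unknown if eligible = 123 + 933 = 1056
Ineligible = 797 + 310 = 1107
Determined eligible = 1353 + 50 + 765 + 288 = 2456
e = 2456 / (2456 + 1107) = 2456 / 3563 = 0.6893

68.9%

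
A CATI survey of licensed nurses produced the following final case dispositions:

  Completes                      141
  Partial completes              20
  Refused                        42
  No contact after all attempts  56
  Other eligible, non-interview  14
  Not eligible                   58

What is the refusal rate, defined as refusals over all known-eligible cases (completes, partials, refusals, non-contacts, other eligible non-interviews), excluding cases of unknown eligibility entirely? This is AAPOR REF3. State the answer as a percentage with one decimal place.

15.4%

Num → 42
Denom → 141 + 20 + 42 + 56 + 14 = 273
REF3 = 42 / 273 = 0.1538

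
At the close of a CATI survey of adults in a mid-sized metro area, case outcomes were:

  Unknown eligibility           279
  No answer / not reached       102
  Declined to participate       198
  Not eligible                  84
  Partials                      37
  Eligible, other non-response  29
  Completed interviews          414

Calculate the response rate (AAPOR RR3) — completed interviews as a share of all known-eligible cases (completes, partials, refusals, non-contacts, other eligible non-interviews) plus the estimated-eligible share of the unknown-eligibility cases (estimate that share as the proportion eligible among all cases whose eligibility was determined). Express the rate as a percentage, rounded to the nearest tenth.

Numerator = 414
Determined eligible = 414 + 37 + 198 + 102 + 29 = 780
e = 780 / (780 + 84) = 780 / 864 = 0.9028
Eligible share of unknowns = 0.9028 × 279 = 251.88
Base = 780 + 251.88 = 1031.88
RR3 = 414 / 1031.88 = 0.4012

40.1%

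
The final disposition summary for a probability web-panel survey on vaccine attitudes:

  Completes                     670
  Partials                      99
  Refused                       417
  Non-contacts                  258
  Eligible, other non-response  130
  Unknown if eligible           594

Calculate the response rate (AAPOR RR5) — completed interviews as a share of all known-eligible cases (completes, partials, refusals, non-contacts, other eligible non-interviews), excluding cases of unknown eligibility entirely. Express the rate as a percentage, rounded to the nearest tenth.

Top: 670
Denom: 670 + 99 + 417 + 258 + 130 = 1574
RR5 = 670 / 1574 = 0.4257

42.6%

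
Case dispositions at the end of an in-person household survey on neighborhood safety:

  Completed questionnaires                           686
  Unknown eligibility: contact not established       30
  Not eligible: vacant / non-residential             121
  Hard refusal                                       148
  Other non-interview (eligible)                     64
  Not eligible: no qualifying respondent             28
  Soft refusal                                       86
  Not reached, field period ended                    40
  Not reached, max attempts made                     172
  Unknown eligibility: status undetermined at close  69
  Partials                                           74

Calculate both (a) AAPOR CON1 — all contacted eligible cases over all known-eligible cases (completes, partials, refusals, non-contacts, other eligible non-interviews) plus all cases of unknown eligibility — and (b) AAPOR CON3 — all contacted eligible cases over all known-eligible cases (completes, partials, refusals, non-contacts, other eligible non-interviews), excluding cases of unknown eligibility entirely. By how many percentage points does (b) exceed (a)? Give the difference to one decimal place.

Refusals = 148 + 86 = 234
Non-contacts = 40 + 172 = 212
Unknown if eligible = 30 + 69 = 99
Out of scope = 28 + 121 = 149
Top: 686 + 74 + 234 + 64 = 1058
Base: 686 + 74 + 234 + 212 + 64 + 99 = 1369
CON1 = 1058 / 1369 = 0.7728
Base: 686 + 74 + 234 + 212 + 64 = 1270
CON3 = 1058 / 1270 = 0.8331
Difference = 83.31 − 77.28 = 6.03 percentage points

6.0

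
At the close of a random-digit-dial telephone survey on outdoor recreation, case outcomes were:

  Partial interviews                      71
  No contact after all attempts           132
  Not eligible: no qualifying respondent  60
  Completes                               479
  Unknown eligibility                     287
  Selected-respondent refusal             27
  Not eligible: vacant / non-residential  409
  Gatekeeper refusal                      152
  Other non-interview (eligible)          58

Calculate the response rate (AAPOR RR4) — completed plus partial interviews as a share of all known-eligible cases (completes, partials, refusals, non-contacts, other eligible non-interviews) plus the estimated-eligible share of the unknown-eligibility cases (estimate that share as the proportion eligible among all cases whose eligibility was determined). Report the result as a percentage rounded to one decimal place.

49.6%

Refused = 152 + 27 = 179
Screened out, ineligible = 60 + 409 = 469
Numerator → 479 + 71 = 550
Determined eligible → 479 + 71 + 179 + 132 + 58 = 919
e = 919 / (919 + 469) = 919 / 1388 = 0.6621
e × U → 0.6621 × 287 = 190.02
Base → 919 + 190.02 = 1109.02
RR4 = 550 / 1109.02 = 0.4959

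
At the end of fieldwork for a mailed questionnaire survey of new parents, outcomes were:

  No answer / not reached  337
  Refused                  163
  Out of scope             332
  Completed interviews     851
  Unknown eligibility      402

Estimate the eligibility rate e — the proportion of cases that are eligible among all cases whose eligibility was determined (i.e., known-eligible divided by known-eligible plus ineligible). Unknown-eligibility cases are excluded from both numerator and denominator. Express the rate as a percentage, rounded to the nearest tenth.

Known eligible → 851 + 163 + 337 = 1351
e = 1351 / (1351 + 332) = 1351 / 1683 = 0.8027

80.3%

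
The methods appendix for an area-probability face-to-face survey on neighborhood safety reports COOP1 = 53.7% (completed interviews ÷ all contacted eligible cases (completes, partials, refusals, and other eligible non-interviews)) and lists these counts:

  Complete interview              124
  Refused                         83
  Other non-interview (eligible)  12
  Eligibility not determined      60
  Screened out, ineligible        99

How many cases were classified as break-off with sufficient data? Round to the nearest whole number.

COOP1 = 124 / D = 0.537
D = 124 / 0.537 = 230.9
Rest of base = 219
break-off with sufficient data = 230.9 − 219 ≈ 12

12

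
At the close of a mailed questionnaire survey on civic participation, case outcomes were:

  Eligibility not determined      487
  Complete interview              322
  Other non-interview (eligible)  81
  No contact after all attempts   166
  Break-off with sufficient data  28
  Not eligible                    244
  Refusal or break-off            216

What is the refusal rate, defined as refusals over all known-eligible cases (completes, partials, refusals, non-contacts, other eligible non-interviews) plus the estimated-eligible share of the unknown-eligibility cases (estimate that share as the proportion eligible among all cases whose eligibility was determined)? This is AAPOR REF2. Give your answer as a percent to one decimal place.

Top = 216
Determined eligible = 322 + 28 + 216 + 166 + 81 = 813
e = 813 / (813 + 244) = 813 / 1057 = 0.7692
e × U = 0.7692 × 487 = 374.60
Denominator = 813 + 374.60 = 1187.60
REF2 = 216 / 1187.60 = 0.1819

18.2%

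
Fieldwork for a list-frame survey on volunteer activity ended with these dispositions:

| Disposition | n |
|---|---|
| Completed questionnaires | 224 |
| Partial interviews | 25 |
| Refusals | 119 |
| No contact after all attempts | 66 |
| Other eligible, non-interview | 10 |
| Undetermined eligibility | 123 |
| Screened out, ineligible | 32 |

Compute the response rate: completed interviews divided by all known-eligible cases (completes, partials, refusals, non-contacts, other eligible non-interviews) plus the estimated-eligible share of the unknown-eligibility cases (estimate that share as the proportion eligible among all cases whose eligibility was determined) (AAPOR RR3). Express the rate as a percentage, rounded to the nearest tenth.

Num: 224
Known eligible: 224 + 25 + 119 + 66 + 10 = 444
e = 444 / (444 + 32) = 444 / 476 = 0.9328
e × U: 0.9328 × 123 = 114.73
Denominator: 444 + 114.73 = 558.73
RR3 = 224 / 558.73 = 0.4009

40.1%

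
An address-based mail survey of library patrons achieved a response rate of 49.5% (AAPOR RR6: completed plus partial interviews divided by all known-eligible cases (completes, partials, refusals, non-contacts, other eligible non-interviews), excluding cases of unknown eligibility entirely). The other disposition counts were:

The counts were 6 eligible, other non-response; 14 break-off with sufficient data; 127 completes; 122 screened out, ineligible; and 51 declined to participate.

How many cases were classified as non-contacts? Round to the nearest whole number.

87

Top → 127 + 14 = 141
RR6 = 141 / D = 0.495
D = 141 / 0.495 = 284.8
Rest of base = 198
non-contacts = 284.8 − 198 ≈ 87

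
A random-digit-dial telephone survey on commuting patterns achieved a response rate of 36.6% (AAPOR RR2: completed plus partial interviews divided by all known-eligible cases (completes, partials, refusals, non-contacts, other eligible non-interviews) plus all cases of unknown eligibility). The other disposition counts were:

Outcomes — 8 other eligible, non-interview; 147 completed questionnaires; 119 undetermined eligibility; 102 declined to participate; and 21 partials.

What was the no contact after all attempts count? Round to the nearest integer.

Top → 147 + 21 = 168
RR2 = 168 / D = 0.366
D = 168 / 0.366 = 459.0
Other denominator terms total 397
no contact after all attempts = 459.0 − 397 ≈ 62

62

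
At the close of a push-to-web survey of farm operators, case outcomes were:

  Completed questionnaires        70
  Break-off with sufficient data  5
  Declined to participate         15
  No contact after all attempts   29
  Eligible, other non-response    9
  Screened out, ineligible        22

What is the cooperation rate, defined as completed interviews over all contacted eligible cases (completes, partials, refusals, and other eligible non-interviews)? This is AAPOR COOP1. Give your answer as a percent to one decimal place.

Numerator → 70
Denom → 70 + 5 + 15 + 9 = 99
COOP1 = 70 / 99 = 0.7071

70.7%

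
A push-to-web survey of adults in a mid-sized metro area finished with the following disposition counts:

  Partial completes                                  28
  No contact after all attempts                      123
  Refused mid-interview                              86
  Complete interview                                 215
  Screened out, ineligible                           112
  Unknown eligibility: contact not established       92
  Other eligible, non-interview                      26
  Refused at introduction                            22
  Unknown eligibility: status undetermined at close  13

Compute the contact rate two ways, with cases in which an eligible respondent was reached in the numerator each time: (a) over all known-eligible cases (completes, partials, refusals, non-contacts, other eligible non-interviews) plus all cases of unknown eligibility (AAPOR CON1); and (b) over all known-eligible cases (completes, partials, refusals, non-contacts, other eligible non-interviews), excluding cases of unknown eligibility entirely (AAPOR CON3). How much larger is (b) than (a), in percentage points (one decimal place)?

13.1

Refusal or break-off = 22 + 86 = 108
Unknown if eligible = 92 + 13 = 105
Top → 215 + 28 + 108 + 26 = 377
Denominator → 215 + 28 + 108 + 123 + 26 + 105 = 605
CON1 = 377 / 605 = 0.6231
Denominator → 215 + 28 + 108 + 123 + 26 = 500
CON3 = 377 / 500 = 0.7540
Difference = 75.40 − 62.31 = 13.09 percentage points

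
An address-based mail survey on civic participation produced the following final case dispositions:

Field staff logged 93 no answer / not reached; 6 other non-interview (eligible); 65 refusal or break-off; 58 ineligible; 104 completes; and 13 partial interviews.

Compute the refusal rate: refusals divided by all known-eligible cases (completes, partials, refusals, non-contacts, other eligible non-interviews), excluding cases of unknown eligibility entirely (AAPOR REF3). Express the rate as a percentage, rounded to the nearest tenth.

23.1%

Top = 65
Denominator = 104 + 13 + 65 + 93 + 6 = 281
REF3 = 65 / 281 = 0.2313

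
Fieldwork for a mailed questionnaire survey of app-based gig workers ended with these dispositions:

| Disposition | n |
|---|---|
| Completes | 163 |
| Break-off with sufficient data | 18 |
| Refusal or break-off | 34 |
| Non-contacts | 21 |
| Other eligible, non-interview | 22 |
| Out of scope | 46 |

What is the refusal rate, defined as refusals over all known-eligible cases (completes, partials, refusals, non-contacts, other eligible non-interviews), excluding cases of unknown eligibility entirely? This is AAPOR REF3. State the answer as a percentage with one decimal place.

Top: 34
Denominator: 163 + 18 + 34 + 21 + 22 = 258
REF3 = 34 / 258 = 0.1318

13.2%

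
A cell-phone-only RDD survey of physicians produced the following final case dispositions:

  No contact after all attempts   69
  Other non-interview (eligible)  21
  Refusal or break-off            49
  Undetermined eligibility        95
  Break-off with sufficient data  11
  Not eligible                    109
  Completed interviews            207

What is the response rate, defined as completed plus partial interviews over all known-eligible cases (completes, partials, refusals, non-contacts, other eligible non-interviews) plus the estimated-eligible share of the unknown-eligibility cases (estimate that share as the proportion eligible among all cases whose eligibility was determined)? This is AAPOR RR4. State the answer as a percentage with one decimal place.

Num → 207 + 11 = 218
Eligible (known) → 207 + 11 + 49 + 69 + 21 = 357
e = 357 / (357 + 109) = 357 / 466 = 0.7661
e × U → 0.7661 × 95 = 72.78
Base → 357 + 72.78 = 429.78
RR4 = 218 / 429.78 = 0.5072

50.7%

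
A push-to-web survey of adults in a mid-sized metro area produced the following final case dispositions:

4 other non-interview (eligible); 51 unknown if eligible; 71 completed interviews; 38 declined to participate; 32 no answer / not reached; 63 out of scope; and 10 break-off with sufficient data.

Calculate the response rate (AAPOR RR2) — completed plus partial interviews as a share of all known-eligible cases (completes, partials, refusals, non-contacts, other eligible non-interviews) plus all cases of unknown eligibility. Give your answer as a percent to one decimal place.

39.3%

Top = 71 + 10 = 81
Denom = 71 + 10 + 38 + 32 + 4 + 51 = 206
RR2 = 81 / 206 = 0.3932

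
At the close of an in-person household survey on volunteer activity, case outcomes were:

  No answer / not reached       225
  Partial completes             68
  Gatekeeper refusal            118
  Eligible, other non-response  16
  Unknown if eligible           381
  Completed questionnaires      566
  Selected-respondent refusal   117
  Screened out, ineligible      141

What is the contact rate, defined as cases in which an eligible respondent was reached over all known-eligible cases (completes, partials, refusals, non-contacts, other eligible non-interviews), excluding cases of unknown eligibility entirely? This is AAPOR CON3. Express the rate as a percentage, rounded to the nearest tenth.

79.7%

Refused = 118 + 117 = 235
Num: 566 + 68 + 235 + 16 = 885
Base: 566 + 68 + 235 + 225 + 16 = 1110
CON3 = 885 / 1110 = 0.7973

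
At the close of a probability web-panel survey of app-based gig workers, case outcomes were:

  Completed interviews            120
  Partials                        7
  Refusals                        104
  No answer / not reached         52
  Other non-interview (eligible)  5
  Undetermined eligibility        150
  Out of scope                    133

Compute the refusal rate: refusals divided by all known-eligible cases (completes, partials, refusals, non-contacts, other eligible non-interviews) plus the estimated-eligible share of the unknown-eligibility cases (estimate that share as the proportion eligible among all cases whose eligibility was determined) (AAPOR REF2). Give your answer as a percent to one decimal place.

Num = 104
Eligible (known) = 120 + 7 + 104 + 52 + 5 = 288
e = 288 / (288 + 133) = 288 / 421 = 0.6841
Eligible share of unknowns = 0.6841 × 150 = 102.62
Base = 288 + 102.62 = 390.62
REF2 = 104 / 390.62 = 0.2662

26.6%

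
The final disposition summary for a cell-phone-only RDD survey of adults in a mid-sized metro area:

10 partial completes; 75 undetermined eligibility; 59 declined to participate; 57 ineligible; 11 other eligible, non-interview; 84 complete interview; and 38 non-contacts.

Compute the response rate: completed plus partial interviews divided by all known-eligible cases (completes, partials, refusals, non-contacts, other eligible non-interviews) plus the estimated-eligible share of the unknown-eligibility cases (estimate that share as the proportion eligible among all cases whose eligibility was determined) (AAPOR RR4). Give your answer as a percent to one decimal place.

Numerator = 84 + 10 = 94
Known eligible = 84 + 10 + 59 + 38 + 11 = 202
e = 202 / (202 + 57) = 202 / 259 = 0.7799
e × U = 0.7799 × 75 = 58.49
Denominator = 202 + 58.49 = 260.49
RR4 = 94 / 260.49 = 0.3609

36.1%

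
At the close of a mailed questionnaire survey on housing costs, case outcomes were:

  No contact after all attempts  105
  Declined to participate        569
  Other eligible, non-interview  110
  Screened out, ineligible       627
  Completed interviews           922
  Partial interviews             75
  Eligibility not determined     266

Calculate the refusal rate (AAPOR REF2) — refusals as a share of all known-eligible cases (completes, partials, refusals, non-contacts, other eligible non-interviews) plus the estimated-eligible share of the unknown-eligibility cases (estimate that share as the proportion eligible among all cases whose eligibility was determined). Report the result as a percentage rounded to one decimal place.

28.8%

Num = 569
Known eligible = 922 + 75 + 569 + 105 + 110 = 1781
e = 1781 / (1781 + 627) = 1781 / 2408 = 0.7396
Eligible share of unknowns = 0.7396 × 266 = 196.73
Denom = 1781 + 196.73 = 1977.73
REF2 = 569 / 1977.73 = 0.2877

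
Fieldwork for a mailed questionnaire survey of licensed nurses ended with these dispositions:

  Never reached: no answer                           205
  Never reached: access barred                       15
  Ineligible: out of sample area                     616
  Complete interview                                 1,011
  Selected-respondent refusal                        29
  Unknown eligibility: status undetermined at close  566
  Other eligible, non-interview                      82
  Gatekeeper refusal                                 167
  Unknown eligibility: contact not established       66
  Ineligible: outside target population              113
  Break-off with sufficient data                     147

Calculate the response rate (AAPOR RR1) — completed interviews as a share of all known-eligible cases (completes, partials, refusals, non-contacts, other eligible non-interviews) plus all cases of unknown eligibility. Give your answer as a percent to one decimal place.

44.2%

Refusals = 167 + 29 = 196
Non-contacts = 205 + 15 = 220
Unknown if eligible = 66 + 566 = 632
Screened out, ineligible = 113 + 616 = 729
Numerator: 1011
Base: 1011 + 147 + 196 + 220 + 82 + 632 = 2288
RR1 = 1011 / 2288 = 0.4419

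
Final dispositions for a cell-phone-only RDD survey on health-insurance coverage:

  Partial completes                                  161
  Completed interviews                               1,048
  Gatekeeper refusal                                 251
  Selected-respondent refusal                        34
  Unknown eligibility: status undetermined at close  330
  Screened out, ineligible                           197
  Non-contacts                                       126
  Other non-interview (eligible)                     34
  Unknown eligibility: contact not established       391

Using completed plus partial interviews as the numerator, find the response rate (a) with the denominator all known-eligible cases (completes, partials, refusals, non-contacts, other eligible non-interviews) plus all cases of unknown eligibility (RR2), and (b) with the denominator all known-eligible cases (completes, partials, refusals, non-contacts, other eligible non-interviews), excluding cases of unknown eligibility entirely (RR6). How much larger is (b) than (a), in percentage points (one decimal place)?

22.2

Declined to participate = 251 + 34 = 285
Unknown if eligible = 391 + 330 = 721
Numerator → 1048 + 161 = 1209
Denominator → 1048 + 161 + 285 + 126 + 34 + 721 = 2375
RR2 = 1209 / 2375 = 0.5091
Denominator → 1048 + 161 + 285 + 126 + 34 = 1654
RR6 = 1209 / 1654 = 0.7310
Difference = 73.10 − 50.91 = 22.19 percentage points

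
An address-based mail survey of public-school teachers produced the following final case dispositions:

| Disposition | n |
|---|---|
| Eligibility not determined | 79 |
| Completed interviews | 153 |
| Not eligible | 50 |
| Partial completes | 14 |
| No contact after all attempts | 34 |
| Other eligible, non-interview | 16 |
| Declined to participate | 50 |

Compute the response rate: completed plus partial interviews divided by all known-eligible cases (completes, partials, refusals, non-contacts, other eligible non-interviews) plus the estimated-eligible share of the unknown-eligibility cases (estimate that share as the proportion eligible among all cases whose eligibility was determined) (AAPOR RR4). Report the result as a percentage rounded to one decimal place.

Numerator = 153 + 14 = 167
Known eligible = 153 + 14 + 50 + 34 + 16 = 267
e = 267 / (267 + 50) = 267 / 317 = 0.8423
e × U = 0.8423 × 79 = 66.54
Base = 267 + 66.54 = 333.54
RR4 = 167 / 333.54 = 0.5007

50.1%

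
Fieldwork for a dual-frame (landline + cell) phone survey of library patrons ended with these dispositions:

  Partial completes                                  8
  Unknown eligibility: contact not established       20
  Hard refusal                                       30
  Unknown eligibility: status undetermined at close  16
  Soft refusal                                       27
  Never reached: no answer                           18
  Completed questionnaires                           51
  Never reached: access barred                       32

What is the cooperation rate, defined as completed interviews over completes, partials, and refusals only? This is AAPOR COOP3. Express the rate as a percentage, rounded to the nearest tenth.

44.0%

Refusal or break-off = 30 + 27 = 57
Non-contacts = 18 + 32 = 50
Undetermined eligibility = 20 + 16 = 36
Top → 51
Denom → 51 + 8 + 57 = 116
COOP3 = 51 / 116 = 0.4397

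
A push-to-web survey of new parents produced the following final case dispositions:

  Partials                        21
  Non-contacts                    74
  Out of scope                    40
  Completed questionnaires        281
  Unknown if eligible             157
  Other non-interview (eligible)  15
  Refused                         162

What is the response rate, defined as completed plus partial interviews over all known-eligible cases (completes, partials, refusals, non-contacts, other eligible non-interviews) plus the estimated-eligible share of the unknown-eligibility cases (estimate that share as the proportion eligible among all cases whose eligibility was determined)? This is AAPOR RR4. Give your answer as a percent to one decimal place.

43.2%

Top: 281 + 21 = 302
Eligible (known): 281 + 21 + 162 + 74 + 15 = 553
e = 553 / (553 + 40) = 553 / 593 = 0.9325
Eligible share of unknowns: 0.9325 × 157 = 146.40
Base: 553 + 146.40 = 699.40
RR4 = 302 / 699.40 = 0.4318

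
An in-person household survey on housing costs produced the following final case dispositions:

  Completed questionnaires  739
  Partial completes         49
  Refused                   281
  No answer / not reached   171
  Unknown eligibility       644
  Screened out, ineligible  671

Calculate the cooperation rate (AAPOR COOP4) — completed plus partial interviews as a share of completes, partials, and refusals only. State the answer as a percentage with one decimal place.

Numerator: 739 + 49 = 788
Denom: 739 + 49 + 281 = 1069
COOP4 = 788 / 1069 = 0.7371

73.7%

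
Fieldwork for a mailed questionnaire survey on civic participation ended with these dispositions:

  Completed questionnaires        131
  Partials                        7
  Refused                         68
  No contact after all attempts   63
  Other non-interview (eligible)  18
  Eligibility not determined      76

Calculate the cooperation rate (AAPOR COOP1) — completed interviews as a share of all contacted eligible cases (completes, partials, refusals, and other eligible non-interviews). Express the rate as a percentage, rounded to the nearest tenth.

Numerator: 131
Denom: 131 + 7 + 68 + 18 = 224
COOP1 = 131 / 224 = 0.5848

58.5%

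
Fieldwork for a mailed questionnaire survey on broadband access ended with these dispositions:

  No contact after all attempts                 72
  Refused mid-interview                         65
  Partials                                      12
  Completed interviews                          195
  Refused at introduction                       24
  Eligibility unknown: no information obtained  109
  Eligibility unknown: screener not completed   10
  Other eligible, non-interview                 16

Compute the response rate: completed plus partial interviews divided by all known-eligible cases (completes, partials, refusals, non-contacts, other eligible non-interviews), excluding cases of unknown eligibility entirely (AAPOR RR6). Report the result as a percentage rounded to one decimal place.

53.9%

Refusals = 24 + 65 = 89
Undetermined eligibility = 10 + 109 = 119
Top = 195 + 12 = 207
Denominator = 195 + 12 + 89 + 72 + 16 = 384
RR6 = 207 / 384 = 0.5391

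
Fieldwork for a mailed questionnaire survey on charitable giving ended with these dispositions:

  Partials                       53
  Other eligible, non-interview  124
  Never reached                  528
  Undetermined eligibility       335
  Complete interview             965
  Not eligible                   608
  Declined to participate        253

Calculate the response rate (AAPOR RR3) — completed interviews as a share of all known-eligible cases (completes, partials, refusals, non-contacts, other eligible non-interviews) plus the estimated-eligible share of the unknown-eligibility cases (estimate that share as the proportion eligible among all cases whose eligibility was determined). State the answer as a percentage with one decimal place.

Numerator: 965
Determined eligible: 965 + 53 + 253 + 528 + 124 = 1923
e = 1923 / (1923 + 608) = 1923 / 2531 = 0.7598
Estimated eligible among unknowns: 0.7598 × 335 = 254.53
Denominator: 1923 + 254.53 = 2177.53
RR3 = 965 / 2177.53 = 0.4432

44.3%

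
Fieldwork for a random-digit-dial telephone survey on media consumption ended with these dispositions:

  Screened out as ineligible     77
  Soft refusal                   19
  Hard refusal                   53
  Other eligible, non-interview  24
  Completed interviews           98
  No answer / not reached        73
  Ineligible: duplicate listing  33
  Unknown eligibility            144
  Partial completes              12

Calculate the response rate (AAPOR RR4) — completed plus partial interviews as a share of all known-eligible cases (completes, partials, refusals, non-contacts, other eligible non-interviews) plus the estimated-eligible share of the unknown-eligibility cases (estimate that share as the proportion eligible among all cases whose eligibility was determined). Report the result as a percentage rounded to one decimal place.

28.8%

Declined to participate = 53 + 19 = 72
Not eligible = 77 + 33 = 110
Num → 98 + 12 = 110
Eligible (known) → 98 + 12 + 72 + 73 + 24 = 279
e = 279 / (279 + 110) = 279 / 389 = 0.7172
Estimated eligible among unknowns → 0.7172 × 144 = 103.28
Base → 279 + 103.28 = 382.28
RR4 = 110 / 382.28 = 0.2877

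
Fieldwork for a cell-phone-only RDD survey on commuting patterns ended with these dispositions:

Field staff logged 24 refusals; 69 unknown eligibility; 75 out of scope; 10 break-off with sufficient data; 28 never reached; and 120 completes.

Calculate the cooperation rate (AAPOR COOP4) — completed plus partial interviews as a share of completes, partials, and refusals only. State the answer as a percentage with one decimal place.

Numerator = 120 + 10 = 130
Denominator = 120 + 10 + 24 = 154
COOP4 = 130 / 154 = 0.8442

84.4%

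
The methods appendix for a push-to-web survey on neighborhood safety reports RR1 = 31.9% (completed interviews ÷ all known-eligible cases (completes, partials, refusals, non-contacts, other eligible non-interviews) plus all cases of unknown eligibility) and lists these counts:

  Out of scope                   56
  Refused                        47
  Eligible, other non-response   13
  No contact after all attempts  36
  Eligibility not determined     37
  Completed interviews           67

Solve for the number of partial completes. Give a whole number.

RR1 = 67 / D = 0.319
D = 67 / 0.319 = 210.0
Other denominator terms total 200
partial completes = 210.0 − 200 ≈ 10

10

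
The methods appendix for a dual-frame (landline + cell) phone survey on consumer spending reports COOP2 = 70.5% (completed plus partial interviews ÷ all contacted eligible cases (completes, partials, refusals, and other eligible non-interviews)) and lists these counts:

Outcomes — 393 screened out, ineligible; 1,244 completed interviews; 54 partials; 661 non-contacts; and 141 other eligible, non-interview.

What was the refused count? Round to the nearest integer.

402

Num: 1244 + 54 = 1298
COOP2 = 1298 / D = 0.705
D = 1298 / 0.705 = 1841.1
Remaining denominator categories sum to 1439
refused = 1841.1 − 1439 ≈ 402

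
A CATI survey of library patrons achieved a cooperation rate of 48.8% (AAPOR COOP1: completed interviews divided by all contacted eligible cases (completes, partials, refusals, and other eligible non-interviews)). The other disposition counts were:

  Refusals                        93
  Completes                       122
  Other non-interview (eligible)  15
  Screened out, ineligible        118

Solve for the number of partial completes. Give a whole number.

COOP1 = 122 / D = 0.488
D = 122 / 0.488 = 250.0
Other denominator terms total 230
partial completes = 250.0 − 230 ≈ 20

20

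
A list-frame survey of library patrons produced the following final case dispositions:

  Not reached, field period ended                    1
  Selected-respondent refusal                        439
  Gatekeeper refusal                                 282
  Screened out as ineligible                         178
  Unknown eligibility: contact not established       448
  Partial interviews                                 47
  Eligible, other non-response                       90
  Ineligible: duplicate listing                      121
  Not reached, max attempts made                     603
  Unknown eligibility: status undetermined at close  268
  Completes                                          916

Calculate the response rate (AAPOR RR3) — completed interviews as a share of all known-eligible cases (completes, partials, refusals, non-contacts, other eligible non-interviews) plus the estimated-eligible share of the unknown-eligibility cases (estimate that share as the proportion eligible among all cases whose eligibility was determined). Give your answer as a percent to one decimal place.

30.4%

Refusal or break-off = 282 + 439 = 721
No answer / not reached = 1 + 603 = 604
Undetermined eligibility = 448 + 268 = 716
Out of scope = 178 + 121 = 299
Top = 916
Known eligible = 916 + 47 + 721 + 604 + 90 = 2378
e = 2378 / (2378 + 299) = 2378 / 2677 = 0.8883
e × U = 0.8883 × 716 = 636.02
Base = 2378 + 636.02 = 3014.02
RR3 = 916 / 3014.02 = 0.3039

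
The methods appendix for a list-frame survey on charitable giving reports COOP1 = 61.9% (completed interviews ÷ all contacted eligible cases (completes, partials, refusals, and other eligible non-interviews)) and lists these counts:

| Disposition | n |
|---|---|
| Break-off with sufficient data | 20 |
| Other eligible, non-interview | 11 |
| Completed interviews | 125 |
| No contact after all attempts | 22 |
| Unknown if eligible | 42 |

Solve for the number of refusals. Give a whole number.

46

COOP1 = 125 / D = 0.619
D = 125 / 0.619 = 201.9
Other denominator terms total 156
refusals = 201.9 − 156 ≈ 46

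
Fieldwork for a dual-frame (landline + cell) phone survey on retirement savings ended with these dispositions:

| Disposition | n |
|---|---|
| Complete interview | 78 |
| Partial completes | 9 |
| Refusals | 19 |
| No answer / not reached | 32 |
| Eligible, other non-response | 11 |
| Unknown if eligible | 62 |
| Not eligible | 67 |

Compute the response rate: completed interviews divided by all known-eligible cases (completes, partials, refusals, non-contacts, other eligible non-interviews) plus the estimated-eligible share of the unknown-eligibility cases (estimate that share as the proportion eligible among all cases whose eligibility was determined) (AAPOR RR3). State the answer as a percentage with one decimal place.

40.7%

Top = 78
Known eligible = 78 + 9 + 19 + 32 + 11 = 149
e = 149 / (149 + 67) = 149 / 216 = 0.6898
Estimated eligible among unknowns = 0.6898 × 62 = 42.77
Base = 149 + 42.77 = 191.77
RR3 = 78 / 191.77 = 0.4067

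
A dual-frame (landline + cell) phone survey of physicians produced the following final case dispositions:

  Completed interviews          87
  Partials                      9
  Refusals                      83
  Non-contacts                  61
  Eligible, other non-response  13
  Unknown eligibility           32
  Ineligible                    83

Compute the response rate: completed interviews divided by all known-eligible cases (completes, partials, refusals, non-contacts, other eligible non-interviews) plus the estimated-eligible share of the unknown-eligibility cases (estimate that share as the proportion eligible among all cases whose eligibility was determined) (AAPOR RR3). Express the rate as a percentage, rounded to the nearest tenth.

Num = 87
Known eligible = 87 + 9 + 83 + 61 + 13 = 253
e = 253 / (253 + 83) = 253 / 336 = 0.7530
e × U = 0.7530 × 32 = 24.10
Denom = 253 + 24.10 = 277.10
RR3 = 87 / 277.10 = 0.3140

31.4%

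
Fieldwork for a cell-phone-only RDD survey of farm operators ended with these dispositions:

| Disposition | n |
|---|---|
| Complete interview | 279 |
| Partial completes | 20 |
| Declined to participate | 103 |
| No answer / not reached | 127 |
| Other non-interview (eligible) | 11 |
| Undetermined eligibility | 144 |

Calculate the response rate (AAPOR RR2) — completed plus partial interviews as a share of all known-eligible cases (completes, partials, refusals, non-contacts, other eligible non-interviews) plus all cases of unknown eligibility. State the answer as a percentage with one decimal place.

Num → 279 + 20 = 299
Denominator → 279 + 20 + 103 + 127 + 11 + 144 = 684
RR2 = 299 / 684 = 0.4371

43.7%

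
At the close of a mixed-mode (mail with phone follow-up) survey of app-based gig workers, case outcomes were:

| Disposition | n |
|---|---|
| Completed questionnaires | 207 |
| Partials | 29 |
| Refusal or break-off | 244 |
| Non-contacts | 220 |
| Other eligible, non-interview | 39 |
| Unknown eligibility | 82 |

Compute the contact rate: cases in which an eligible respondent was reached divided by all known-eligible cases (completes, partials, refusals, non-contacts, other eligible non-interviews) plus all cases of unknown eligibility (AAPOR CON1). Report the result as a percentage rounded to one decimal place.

Numerator = 207 + 29 + 244 + 39 = 519
Base = 207 + 29 + 244 + 220 + 39 + 82 = 821
CON1 = 519 / 821 = 0.6322

63.2%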